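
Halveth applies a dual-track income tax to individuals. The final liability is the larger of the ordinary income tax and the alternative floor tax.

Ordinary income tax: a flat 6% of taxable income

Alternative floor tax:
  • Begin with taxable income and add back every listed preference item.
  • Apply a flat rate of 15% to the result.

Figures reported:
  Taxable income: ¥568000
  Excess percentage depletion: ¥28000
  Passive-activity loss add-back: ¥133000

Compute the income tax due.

¥109350

Ordinary income tax:
  ¥568000 × 6% = ¥34080

Alternative floor tax:
  Adjusted income: ¥568000 + ¥28000 + ¥133000 = ¥729000
  ¥729000 × 15% = ¥109350

¥109350 > ¥34080, so the alternative floor tax is the binding amount.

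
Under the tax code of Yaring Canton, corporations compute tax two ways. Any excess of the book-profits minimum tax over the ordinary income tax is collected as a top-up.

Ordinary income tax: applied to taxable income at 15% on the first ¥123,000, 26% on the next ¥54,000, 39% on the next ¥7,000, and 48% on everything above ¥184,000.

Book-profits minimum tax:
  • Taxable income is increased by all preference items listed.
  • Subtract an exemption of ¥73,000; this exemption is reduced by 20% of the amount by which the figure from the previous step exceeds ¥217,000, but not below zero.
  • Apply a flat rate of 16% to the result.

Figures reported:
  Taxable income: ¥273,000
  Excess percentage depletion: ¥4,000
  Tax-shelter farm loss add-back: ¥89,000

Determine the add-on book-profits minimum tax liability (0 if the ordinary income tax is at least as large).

¥0

Ordinary income tax:
  ¥123,000 × 15% = ¥18,450
  ¥54,000 × 26% = ¥14,040
  ¥7,000 × 39% = ¥2,730
  ¥89,000 × 48% = ¥42,720
  → ¥77,940

Book-profits minimum tax:
  Adjusted income: ¥273,000 + ¥4,000 + ¥89,000 = ¥366,000
  Exemption: ¥73,000 − 20% × (¥366,000 − ¥217,000) = ¥73,000 − ¥29,800 = ¥43,200
  Base: ¥366,000 − ¥43,200 = ¥322,800
  ¥322,800 × 16% = ¥51,648

¥51,648 ≤ ¥77,940, so no add-on is due.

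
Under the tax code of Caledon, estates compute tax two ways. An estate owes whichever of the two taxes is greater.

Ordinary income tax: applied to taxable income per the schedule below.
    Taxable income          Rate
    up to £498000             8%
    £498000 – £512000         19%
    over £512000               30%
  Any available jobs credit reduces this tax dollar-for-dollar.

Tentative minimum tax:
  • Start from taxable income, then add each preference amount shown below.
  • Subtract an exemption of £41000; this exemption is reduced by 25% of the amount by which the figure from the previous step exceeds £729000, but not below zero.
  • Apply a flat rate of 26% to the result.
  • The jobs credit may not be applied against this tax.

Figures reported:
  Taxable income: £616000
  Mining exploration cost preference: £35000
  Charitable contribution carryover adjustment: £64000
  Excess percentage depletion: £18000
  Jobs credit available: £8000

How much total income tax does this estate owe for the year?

Ordinary income tax:
  £498000 × 8% = £39840
  £14000 × 19% = £2660
  £104000 × 30% = £31200
  → £73700
  Less jobs credit £8000 → £65700

Tentative minimum tax:
  Adjusted income: £616000 + £35000 + £64000 + £18000 = £733000
  Exemption: £41000 − 25% × (£733000 − £729000) = £41000 − £1000 = £40000
  Base: £733000 − £40000 = £693000
  £693000 × 26% = £180180

£180180 > £65700, so the tentative minimum tax is the binding amount.

£180180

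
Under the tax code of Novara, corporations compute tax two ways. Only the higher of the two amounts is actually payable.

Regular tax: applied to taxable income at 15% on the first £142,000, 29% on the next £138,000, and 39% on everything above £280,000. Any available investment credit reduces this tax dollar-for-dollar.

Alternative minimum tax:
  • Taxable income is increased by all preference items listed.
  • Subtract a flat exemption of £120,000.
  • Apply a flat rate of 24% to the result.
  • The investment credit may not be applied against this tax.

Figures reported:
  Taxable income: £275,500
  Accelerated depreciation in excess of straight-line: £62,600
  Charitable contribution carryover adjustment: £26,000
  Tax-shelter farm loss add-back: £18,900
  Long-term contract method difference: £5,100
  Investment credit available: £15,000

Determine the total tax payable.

Regular tax:
  £142,000 × 15% = £21,300
  £133,500 × 29% = £38,715
  → £60,015
  Less investment credit £15,000 → £45,015

Alternative minimum tax:
  Adjusted income: £275,500 + £62,600 + £26,000 + £18,900 + £5,100 = £388,100
  Less exemption £120,000 → base £268,100
  £268,100 × 24% = £64,344

£64,344 > £45,015, so the alternative minimum tax is the binding amount.

£64,344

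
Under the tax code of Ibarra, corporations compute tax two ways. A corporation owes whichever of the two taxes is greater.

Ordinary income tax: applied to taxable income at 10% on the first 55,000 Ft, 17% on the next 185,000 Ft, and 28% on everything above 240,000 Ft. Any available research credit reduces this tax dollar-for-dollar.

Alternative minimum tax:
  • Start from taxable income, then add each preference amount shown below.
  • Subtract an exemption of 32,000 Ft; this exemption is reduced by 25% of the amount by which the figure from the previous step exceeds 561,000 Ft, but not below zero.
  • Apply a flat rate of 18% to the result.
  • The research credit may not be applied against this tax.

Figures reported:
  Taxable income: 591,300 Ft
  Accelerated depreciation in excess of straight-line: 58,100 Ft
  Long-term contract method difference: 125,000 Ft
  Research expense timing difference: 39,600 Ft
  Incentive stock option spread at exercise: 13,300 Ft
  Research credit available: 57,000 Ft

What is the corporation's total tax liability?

148,914 Ft

Alternative minimum tax:
  Adjusted income: 591,300 Ft + 58,100 Ft + 125,000 Ft + 39,600 Ft + 13,300 Ft = 827,300 Ft
  Exemption: 25% × (827,300 Ft − 561,000 Ft) = 66,575 Ft ≥ 32,000 Ft, so the exemption is fully phased out
  Base: 827,300 Ft − 0 Ft = 827,300 Ft
  827,300 Ft × 18% = 148,914 Ft

Ordinary income tax:
  55,000 Ft × 10% = 5,500 Ft
  185,000 Ft × 17% = 31,450 Ft
  351,300 Ft × 28% = 98,364 Ft
  → 135,314 Ft
  Less research credit 57,000 Ft → 78,314 Ft

148,914 Ft > 78,314 Ft, so the alternative minimum tax is the binding amount.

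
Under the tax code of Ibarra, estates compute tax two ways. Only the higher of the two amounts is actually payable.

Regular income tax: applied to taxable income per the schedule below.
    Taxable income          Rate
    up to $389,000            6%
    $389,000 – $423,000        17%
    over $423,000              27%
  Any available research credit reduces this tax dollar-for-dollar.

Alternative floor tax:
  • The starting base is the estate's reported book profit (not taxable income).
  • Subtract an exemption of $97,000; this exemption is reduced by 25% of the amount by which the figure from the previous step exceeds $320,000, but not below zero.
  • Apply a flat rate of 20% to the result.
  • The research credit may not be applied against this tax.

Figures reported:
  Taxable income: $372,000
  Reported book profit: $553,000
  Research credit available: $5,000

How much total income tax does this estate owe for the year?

$102,850

Regular income tax:
  $372,000 × 6% = $22,320
  Less research credit $5,000 → $17,320

Alternative floor tax:
  Base (reported book profit): $553,000
  Exemption: $97,000 − 25% × ($553,000 − $320,000) = $97,000 − $58,250 = $38,750
  Base: $553,000 − $38,750 = $514,250
  $514,250 × 20% = $102,850

$102,850 > $17,320, so the alternative floor tax is the binding amount.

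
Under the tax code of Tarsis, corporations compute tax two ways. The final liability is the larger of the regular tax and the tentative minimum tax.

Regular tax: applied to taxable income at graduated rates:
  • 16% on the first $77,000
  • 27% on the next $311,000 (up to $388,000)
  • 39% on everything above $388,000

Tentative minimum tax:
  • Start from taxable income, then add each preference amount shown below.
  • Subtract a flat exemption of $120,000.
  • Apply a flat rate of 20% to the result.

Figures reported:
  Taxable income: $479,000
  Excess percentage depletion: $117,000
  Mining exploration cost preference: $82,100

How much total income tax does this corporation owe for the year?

Tentative minimum tax:
  Adjusted income: $479,000 + $117,000 + $82,100 = $678,100
  Less exemption $120,000 → base $558,100
  $558,100 × 20% = $111,620

Regular tax:
  $77,000 × 16% = $12,320
  $311,000 × 27% = $83,970
  $91,000 × 39% = $35,490
  → $131,780

$131,780 > $111,620, so the regular tax governs.

$131,780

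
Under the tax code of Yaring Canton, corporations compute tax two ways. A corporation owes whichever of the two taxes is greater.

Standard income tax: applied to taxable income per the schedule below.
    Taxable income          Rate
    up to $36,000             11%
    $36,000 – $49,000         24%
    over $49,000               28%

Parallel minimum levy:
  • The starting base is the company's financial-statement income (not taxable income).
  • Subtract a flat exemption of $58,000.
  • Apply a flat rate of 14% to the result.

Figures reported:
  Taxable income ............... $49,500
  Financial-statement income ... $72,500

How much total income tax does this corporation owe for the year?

$7,220

Standard income tax:
  $36,000 × 11% = $3,960
  $13,000 × 24% = $3,120
  $500 × 28% = $140
  → $7,220

Parallel minimum levy:
  Base (financial-statement income): $72,500
  Less exemption $58,000 → base $14,500
  $14,500 × 14% = $2,030

$7,220 > $2,030, so the standard income tax governs.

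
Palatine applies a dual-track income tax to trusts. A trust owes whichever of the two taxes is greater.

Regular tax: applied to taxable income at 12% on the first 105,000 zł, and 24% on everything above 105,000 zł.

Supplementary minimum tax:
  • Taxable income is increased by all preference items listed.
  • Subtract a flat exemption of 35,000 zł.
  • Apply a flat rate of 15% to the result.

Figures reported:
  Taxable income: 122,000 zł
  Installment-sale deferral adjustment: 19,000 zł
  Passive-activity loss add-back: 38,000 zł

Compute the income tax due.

21,600 zł

Supplementary minimum tax:
  Adjusted income: 122,000 zł + 19,000 zł + 38,000 zł = 179,000 zł
  Less exemption 35,000 zł → base 144,000 zł
  144,000 zł × 15% = 21,600 zł

Regular tax:
  105,000 zł × 12% = 12,600 zł
  17,000 zł × 24% = 4,080 zł
  → 16,680 zł

21,600 zł > 16,680 zł, so the supplementary minimum tax is the binding amount.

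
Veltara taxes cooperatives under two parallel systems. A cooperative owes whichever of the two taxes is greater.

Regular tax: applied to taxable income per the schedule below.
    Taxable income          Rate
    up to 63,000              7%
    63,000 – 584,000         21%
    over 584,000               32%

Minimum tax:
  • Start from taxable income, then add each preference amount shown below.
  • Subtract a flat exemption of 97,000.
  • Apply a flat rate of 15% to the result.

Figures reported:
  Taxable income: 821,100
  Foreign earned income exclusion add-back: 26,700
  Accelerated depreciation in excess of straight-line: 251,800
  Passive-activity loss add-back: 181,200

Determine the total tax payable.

Regular tax:
  63,000 × 7% = 4,410
  521,000 × 21% = 109,410
  237,100 × 32% = 75,872
  → 189,692

Minimum tax:
  Adjusted income: 821,100 + 26,700 + 251,800 + 181,200 = 1,280,800
  Less exemption 97,000 → base 1,183,800
  1,183,800 × 15% = 177,570

189,692 > 177,570, so the regular tax governs.

189,692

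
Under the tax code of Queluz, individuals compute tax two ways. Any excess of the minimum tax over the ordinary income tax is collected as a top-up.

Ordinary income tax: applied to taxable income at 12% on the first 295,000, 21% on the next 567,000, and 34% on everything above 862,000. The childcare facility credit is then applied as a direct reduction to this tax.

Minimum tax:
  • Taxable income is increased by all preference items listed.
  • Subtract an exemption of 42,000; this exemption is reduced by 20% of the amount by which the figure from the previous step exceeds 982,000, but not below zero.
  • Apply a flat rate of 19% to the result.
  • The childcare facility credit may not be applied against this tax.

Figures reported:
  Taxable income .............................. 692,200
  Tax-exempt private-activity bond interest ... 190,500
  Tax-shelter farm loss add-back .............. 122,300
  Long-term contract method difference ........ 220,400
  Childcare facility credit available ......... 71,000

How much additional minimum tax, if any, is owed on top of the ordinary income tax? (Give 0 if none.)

185,014

Ordinary income tax:
  295,000 × 12% = 35,400
  397,200 × 21% = 83,412
  → 118,812
  Less childcare facility credit 71,000 → 47,812

Minimum tax:
  Adjusted income: 692,200 + 190,500 + 122,300 + 220,400 = 1,225,400
  Exemption: 20% × (1,225,400 − 982,000) = 48,680 ≥ 42,000, so the exemption is fully phased out
  Base: 1,225,400 − 0 = 1,225,400
  1,225,400 × 19% = 232,826

Excess of minimum tax over ordinary income tax: 232,826 − 47,812 = 185,014.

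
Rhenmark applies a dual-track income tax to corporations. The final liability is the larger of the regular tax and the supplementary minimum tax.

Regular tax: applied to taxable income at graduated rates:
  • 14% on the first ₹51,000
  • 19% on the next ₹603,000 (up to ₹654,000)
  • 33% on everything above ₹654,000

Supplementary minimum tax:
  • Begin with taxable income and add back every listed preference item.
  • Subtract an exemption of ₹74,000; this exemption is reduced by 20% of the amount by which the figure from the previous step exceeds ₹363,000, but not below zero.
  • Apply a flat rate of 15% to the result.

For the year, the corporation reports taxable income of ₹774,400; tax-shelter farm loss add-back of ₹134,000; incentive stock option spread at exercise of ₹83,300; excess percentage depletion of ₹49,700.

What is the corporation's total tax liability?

Supplementary minimum tax:
  Adjusted income: ₹774,400 + ₹134,000 + ₹83,300 + ₹49,700 = ₹1,041,400
  Exemption: 20% × (₹1,041,400 − ₹363,000) = ₹135,680 ≥ ₹74,000, so the exemption is fully phased out
  Base: ₹1,041,400 − ₹0 = ₹1,041,400
  ₹1,041,400 × 15% = ₹156,210

Regular tax:
  ₹51,000 × 14% = ₹7,140
  ₹603,000 × 19% = ₹114,570
  ₹120,400 × 33% = ₹39,732
  → ₹161,442

₹161,442 > ₹156,210, so the regular tax governs.

₹161,442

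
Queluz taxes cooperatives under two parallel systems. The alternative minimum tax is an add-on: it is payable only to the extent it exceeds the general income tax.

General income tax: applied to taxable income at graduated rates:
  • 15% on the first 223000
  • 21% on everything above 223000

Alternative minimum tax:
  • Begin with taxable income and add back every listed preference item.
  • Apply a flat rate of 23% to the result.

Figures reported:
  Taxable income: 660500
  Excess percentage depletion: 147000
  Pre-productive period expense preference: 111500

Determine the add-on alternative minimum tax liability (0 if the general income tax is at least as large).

General income tax:
  223000 × 15% = 33450
  437500 × 21% = 91875
  → 125325

Alternative minimum tax:
  Adjusted income: 660500 + 147000 + 111500 = 919000
  919000 × 23% = 211370

Excess of alternative minimum tax over general income tax: 211370 − 125325 = 86045.

86045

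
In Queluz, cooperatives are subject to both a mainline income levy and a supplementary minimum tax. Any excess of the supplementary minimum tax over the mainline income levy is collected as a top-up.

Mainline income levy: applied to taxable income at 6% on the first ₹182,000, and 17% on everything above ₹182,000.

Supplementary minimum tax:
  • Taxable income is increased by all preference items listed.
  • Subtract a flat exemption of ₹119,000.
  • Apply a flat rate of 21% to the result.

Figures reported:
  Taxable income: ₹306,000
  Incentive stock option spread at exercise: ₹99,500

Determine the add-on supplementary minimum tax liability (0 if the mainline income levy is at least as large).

₹28,165

Supplementary minimum tax:
  Adjusted income: ₹306,000 + ₹99,500 = ₹405,500
  Less exemption ₹119,000 → base ₹286,500
  ₹286,500 × 21% = ₹60,165

Mainline income levy:
  ₹182,000 × 6% = ₹10,920
  ₹124,000 × 17% = ₹21,080
  → ₹32,000

Excess of supplementary minimum tax over mainline income levy: ₹60,165 − ₹32,000 = ₹28,165.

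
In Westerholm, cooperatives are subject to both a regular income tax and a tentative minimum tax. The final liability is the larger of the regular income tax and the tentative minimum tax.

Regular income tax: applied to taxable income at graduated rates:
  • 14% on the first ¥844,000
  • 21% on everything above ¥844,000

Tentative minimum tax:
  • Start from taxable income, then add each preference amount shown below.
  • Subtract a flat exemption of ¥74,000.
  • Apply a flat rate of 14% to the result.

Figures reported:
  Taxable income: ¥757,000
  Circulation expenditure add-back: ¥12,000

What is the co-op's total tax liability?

¥105,980

Tentative minimum tax:
  Adjusted income: ¥757,000 + ¥12,000 = ¥769,000
  Less exemption ¥74,000 → base ¥695,000
  ¥695,000 × 14% = ¥97,300

Regular income tax:
  ¥757,000 × 14% = ¥105,980

¥105,980 > ¥97,300, so the regular income tax governs.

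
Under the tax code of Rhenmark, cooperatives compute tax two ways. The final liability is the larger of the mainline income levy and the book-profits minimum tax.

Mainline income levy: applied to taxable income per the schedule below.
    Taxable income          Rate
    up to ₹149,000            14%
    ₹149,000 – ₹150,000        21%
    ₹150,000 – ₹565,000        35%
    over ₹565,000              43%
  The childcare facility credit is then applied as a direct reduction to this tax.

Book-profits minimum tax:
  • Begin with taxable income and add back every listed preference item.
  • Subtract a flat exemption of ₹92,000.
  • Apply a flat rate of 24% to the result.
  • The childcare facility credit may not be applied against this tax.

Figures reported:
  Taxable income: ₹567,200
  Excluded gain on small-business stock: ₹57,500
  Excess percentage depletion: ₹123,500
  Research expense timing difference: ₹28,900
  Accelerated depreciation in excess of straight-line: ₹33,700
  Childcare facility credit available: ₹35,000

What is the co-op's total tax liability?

Book-profits minimum tax:
  Adjusted income: ₹567,200 + ₹57,500 + ₹123,500 + ₹28,900 + ₹33,700 = ₹810,800
  Less exemption ₹92,000 → base ₹718,800
  ₹718,800 × 24% = ₹172,512

Mainline income levy:
  ₹149,000 × 14% = ₹20,860
  ₹1,000 × 21% = ₹210
  ₹415,000 × 35% = ₹145,250
  ₹2,200 × 43% = ₹946
  → ₹167,266
  Less childcare facility credit ₹35,000 → ₹132,266

₹172,512 > ₹132,266, so the book-profits minimum tax is the binding amount.

₹172,512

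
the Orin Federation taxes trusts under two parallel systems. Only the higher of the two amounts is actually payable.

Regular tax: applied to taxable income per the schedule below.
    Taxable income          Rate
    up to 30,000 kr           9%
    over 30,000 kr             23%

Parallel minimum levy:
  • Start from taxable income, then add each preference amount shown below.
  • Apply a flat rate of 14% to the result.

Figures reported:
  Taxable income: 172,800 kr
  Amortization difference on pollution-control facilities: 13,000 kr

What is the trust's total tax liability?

Parallel minimum levy:
  Adjusted income: 172,800 kr + 13,000 kr = 185,800 kr
  185,800 kr × 14% = 26,012 kr

Regular tax:
  30,000 kr × 9% = 2,700 kr
  142,800 kr × 23% = 32,844 kr
  → 35,544 kr

35,544 kr > 26,012 kr, so the regular tax governs.

35,544 kr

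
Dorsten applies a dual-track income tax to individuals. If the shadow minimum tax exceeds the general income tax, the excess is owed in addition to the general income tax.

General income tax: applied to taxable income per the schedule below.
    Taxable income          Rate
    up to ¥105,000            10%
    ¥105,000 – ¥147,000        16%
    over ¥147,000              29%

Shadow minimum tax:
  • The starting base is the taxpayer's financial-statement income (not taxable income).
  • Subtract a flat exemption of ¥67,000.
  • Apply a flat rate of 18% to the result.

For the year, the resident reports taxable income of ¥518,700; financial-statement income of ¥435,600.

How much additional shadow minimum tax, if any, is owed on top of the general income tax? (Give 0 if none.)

General income tax:
  ¥105,000 × 10% = ¥10,500
  ¥42,000 × 16% = ¥6,720
  ¥371,700 × 29% = ¥107,793
  → ¥125,013

Shadow minimum tax:
  Base (financial-statement income): ¥435,600
  Less exemption ¥67,000 → base ¥368,600
  ¥368,600 × 18% = ¥66,348

¥66,348 ≤ ¥125,013, so no add-on is due.

¥0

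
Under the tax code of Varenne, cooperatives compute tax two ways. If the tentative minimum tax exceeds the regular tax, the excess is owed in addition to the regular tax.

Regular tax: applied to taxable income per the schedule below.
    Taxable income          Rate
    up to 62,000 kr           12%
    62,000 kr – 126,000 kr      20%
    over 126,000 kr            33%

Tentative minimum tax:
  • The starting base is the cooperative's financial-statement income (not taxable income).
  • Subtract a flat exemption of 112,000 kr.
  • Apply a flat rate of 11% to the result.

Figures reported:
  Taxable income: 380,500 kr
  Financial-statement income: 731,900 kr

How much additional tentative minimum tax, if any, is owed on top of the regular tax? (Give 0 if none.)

0 kr

Tentative minimum tax:
  Base (financial-statement income): 731,900 kr
  Less exemption 112,000 kr → base 619,900 kr
  619,900 kr × 11% = 68,189 kr

Regular tax:
  62,000 kr × 12% = 7,440 kr
  64,000 kr × 20% = 12,800 kr
  254,500 kr × 33% = 83,985 kr
  → 104,225 kr

68,189 kr ≤ 104,225 kr, so no add-on is due.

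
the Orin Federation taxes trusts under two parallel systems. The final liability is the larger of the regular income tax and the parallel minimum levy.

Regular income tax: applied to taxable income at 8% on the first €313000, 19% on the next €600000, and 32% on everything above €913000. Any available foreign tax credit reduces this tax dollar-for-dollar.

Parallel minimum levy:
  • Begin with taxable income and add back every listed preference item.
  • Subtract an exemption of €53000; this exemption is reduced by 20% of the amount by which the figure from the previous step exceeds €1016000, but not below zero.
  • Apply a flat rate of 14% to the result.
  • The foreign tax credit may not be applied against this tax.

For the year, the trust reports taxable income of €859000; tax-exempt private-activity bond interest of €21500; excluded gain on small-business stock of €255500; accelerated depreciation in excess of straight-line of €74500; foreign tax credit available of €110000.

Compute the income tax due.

€167496

Regular income tax:
  €313000 × 8% = €25040
  €546000 × 19% = €103740
  → €128780
  Less foreign tax credit €110000 → €18780

Parallel minimum levy:
  Adjusted income: €859000 + €21500 + €255500 + €74500 = €1210500
  Exemption: €53000 − 20% × (€1210500 − €1016000) = €53000 − €38900 = €14100
  Base: €1210500 − €14100 = €1196400
  €1196400 × 14% = €167496

€167496 > €18780, so the parallel minimum levy is the binding amount.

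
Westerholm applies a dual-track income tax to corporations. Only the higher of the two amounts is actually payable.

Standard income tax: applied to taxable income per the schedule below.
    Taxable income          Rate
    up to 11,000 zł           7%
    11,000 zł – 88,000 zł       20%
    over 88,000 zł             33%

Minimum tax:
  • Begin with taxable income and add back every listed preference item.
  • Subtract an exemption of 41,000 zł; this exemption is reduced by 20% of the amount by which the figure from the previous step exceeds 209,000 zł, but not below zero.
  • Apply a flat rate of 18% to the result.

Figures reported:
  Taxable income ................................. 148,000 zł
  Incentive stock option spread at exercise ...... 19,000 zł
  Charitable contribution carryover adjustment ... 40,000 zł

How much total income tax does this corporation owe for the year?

Minimum tax:
  Adjusted income: 148,000 zł + 19,000 zł + 40,000 zł = 207,000 zł
  Exemption: 207,000 zł ≤ 209,000 zł, so full 41,000 zł applies
  Base: 207,000 zł − 41,000 zł = 166,000 zł
  166,000 zł × 18% = 29,880 zł

Standard income tax:
  11,000 zł × 7% = 770 zł
  77,000 zł × 20% = 15,400 zł
  60,000 zł × 33% = 19,800 zł
  → 35,970 zł

35,970 zł > 29,880 zł, so the standard income tax governs.

35,970 zł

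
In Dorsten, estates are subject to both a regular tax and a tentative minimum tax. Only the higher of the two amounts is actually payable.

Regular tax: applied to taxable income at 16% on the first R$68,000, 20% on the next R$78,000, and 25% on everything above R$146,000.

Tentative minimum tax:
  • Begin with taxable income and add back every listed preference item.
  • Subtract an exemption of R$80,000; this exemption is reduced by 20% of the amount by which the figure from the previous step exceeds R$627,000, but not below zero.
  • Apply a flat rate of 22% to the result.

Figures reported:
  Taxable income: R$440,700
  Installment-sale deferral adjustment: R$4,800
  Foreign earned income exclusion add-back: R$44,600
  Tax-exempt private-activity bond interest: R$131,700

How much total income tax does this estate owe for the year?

Regular tax:
  R$68,000 × 16% = R$10,880
  R$78,000 × 20% = R$15,600
  R$294,700 × 25% = R$73,675
  → R$100,155

Tentative minimum tax:
  Adjusted income: R$440,700 + R$4,800 + R$44,600 + R$131,700 = R$621,800
  Exemption: R$621,800 ≤ R$627,000, so full R$80,000 applies
  Base: R$621,800 − R$80,000 = R$541,800
  R$541,800 × 22% = R$119,196

R$119,196 > R$100,155, so the tentative minimum tax is the binding amount.

R$119,196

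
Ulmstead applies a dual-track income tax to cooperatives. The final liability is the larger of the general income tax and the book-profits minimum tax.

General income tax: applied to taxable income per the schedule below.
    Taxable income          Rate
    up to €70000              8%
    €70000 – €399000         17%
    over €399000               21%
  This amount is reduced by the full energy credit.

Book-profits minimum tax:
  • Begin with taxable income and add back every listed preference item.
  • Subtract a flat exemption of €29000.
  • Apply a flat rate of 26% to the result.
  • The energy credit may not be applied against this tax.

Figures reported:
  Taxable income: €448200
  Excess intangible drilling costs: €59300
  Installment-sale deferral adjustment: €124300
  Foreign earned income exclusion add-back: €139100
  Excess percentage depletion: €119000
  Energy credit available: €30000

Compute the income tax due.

General income tax:
  €70000 × 8% = €5600
  €329000 × 17% = €55930
  €49200 × 21% = €10332
  → €71862
  Less energy credit €30000 → €41862

Book-profits minimum tax:
  Adjusted income: €448200 + €59300 + €124300 + €139100 + €119000 = €889900
  Less exemption €29000 → base €860900
  €860900 × 26% = €223834

€223834 > €41862, so the book-profits minimum tax is the binding amount.

€223834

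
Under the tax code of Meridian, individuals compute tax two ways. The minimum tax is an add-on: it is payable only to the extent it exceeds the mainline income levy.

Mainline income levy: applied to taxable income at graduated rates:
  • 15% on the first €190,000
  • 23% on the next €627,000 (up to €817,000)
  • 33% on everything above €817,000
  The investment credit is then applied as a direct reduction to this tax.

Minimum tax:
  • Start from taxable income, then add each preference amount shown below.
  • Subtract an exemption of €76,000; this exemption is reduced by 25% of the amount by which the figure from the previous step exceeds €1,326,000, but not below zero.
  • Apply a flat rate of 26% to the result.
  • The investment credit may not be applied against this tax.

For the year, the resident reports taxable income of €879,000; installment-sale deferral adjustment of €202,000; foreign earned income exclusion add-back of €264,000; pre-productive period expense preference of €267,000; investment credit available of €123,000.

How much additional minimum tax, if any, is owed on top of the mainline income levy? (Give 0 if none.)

€347,780

Mainline income levy:
  €190,000 × 15% = €28,500
  €627,000 × 23% = €144,210
  €62,000 × 33% = €20,460
  → €193,170
  Less investment credit €123,000 → €70,170

Minimum tax:
  Adjusted income: €879,000 + €202,000 + €264,000 + €267,000 = €1,612,000
  Exemption: €76,000 − 25% × (€1,612,000 − €1,326,000) = €76,000 − €71,500 = €4,500
  Base: €1,612,000 − €4,500 = €1,607,500
  €1,607,500 × 26% = €417,950

Excess of minimum tax over mainline income levy: €417,950 − €70,170 = €347,780.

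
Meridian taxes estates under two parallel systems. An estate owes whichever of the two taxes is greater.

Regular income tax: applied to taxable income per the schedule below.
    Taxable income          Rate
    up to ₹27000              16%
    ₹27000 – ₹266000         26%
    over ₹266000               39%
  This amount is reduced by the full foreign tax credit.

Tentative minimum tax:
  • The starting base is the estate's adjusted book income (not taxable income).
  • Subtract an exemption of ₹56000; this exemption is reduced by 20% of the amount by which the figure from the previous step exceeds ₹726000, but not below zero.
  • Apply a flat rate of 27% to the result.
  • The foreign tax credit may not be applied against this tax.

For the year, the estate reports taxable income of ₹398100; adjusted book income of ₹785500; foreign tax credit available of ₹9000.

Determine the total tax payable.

Tentative minimum tax:
  Base (adjusted book income): ₹785500
  Exemption: ₹56000 − 20% × (₹785500 − ₹726000) = ₹56000 − ₹11900 = ₹44100
  Base: ₹785500 − ₹44100 = ₹741400
  ₹741400 × 27% = ₹200178

Regular income tax:
  ₹27000 × 16% = ₹4320
  ₹239000 × 26% = ₹62140
  ₹132100 × 39% = ₹51519
  → ₹117979
  Less foreign tax credit ₹9000 → ₹108979

₹200178 > ₹108979, so the tentative minimum tax is the binding amount.

₹200178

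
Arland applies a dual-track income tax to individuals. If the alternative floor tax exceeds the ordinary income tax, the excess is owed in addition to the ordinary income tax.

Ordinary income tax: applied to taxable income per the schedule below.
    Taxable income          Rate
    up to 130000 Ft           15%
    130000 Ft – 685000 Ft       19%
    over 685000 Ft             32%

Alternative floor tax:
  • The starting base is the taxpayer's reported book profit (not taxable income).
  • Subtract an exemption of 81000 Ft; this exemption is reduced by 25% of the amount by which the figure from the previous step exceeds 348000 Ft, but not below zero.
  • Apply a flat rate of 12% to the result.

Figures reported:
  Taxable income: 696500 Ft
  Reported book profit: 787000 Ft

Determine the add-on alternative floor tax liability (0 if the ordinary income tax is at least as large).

0 Ft

Alternative floor tax:
  Base (reported book profit): 787000 Ft
  Exemption: 25% × (787000 Ft − 348000 Ft) = 109750 Ft ≥ 81000 Ft, so the exemption is fully phased out
  Base: 787000 Ft − 0 Ft = 787000 Ft
  787000 Ft × 12% = 94440 Ft

Ordinary income tax:
  130000 Ft × 15% = 19500 Ft
  555000 Ft × 19% = 105450 Ft
  11500 Ft × 32% = 3680 Ft
  → 128630 Ft

94440 Ft ≤ 128630 Ft, so no add-on is due.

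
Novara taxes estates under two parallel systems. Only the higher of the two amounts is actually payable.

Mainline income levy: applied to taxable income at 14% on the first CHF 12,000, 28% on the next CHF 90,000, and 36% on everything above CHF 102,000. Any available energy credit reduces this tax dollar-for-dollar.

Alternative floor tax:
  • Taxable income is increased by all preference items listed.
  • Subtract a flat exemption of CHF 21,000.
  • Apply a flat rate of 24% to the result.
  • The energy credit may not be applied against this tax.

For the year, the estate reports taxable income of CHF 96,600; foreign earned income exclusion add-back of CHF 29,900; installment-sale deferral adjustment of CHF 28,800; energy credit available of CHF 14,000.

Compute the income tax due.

Alternative floor tax:
  Adjusted income: CHF 96,600 + CHF 29,900 + CHF 28,800 = CHF 155,300
  Less exemption CHF 21,000 → base CHF 134,300
  CHF 134,300 × 24% = CHF 32,232

Mainline income levy:
  CHF 12,000 × 14% = CHF 1,680
  CHF 84,600 × 28% = CHF 23,688
  → CHF 25,368
  Less energy credit CHF 14,000 → CHF 11,368

CHF 32,232 > CHF 11,368, so the alternative floor tax is the binding amount.

CHF 32,232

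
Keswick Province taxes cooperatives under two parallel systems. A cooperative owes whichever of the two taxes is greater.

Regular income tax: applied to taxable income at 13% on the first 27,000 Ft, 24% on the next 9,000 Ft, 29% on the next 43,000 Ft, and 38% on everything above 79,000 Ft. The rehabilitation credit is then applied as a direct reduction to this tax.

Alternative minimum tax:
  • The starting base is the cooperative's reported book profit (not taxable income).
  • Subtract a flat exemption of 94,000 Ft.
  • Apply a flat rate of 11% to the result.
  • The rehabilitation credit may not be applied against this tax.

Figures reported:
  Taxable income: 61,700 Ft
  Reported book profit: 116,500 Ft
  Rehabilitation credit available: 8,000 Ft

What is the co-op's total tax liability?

Alternative minimum tax:
  Base (reported book profit): 116,500 Ft
  Less exemption 94,000 Ft → base 22,500 Ft
  22,500 Ft × 11% = 2,475 Ft

Regular income tax:
  27,000 Ft × 13% = 3,510 Ft
  9,000 Ft × 24% = 2,160 Ft
  25,700 Ft × 29% = 7,453 Ft
  → 13,123 Ft
  Less rehabilitation credit 8,000 Ft → 5,123 Ft

5,123 Ft > 2,475 Ft, so the regular income tax governs.

5,123 Ft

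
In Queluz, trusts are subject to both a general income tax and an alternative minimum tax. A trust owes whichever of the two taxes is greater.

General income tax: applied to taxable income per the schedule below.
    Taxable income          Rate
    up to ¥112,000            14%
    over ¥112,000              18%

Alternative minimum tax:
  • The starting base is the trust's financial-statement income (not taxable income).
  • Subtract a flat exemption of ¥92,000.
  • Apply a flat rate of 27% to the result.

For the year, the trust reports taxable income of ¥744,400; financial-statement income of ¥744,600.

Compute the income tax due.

Alternative minimum tax:
  Base (financial-statement income): ¥744,600
  Less exemption ¥92,000 → base ¥652,600
  ¥652,600 × 27% = ¥176,202

General income tax:
  ¥112,000 × 14% = ¥15,680
  ¥632,400 × 18% = ¥113,832
  → ¥129,512

¥176,202 > ¥129,512, so the alternative minimum tax is the binding amount.

¥176,202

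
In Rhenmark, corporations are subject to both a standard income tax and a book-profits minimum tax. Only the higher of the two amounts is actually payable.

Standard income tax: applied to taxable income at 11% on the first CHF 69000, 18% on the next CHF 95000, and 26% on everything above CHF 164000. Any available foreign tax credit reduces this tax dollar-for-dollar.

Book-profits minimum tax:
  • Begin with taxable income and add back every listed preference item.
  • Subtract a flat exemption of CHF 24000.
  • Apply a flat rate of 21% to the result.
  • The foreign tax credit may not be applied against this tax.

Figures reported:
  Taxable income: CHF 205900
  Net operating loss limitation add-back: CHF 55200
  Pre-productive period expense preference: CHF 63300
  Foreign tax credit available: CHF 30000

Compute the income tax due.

Book-profits minimum tax:
  Adjusted income: CHF 205900 + CHF 55200 + CHF 63300 = CHF 324400
  Less exemption CHF 24000 → base CHF 300400
  CHF 300400 × 21% = CHF 63084

Standard income tax:
  CHF 69000 × 11% = CHF 7590
  CHF 95000 × 18% = CHF 17100
  CHF 41900 × 26% = CHF 10894
  → CHF 35584
  Less foreign tax credit CHF 30000 → CHF 5584

CHF 63084 > CHF 5584, so the book-profits minimum tax is the binding amount.

CHF 63084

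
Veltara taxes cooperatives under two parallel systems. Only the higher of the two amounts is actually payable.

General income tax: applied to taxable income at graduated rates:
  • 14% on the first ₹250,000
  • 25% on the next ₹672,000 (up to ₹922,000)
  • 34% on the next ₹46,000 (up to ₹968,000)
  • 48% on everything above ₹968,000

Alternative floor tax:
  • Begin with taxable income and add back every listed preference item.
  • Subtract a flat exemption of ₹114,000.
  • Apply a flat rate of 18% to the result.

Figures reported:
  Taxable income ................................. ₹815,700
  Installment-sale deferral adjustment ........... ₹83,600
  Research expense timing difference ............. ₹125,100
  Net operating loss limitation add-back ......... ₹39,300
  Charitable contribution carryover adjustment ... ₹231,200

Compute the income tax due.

Alternative floor tax:
  Adjusted income: ₹815,700 + ₹83,600 + ₹125,100 + ₹39,300 + ₹231,200 = ₹1,294,900
  Less exemption ₹114,000 → base ₹1,180,900
  ₹1,180,900 × 18% = ₹212,562

General income tax:
  ₹250,000 × 14% = ₹35,000
  ₹565,700 × 25% = ₹141,425
  → ₹176,425

₹212,562 > ₹176,425, so the alternative floor tax is the binding amount.

₹212,562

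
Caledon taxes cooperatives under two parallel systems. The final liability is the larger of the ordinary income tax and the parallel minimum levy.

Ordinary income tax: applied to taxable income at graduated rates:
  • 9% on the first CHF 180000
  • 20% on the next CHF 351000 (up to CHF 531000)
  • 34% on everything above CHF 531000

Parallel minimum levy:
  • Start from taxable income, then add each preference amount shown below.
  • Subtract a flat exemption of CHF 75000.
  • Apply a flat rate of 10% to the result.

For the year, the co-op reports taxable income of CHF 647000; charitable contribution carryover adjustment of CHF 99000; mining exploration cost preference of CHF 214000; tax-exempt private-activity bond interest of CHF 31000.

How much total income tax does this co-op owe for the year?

Ordinary income tax:
  CHF 180000 × 9% = CHF 16200
  CHF 351000 × 20% = CHF 70200
  CHF 116000 × 34% = CHF 39440
  → CHF 125840

Parallel minimum levy:
  Adjusted income: CHF 647000 + CHF 99000 + CHF 214000 + CHF 31000 = CHF 991000
  Less exemption CHF 75000 → base CHF 916000
  CHF 916000 × 10% = CHF 91600

CHF 125840 > CHF 91600, so the ordinary income tax governs.

CHF 125840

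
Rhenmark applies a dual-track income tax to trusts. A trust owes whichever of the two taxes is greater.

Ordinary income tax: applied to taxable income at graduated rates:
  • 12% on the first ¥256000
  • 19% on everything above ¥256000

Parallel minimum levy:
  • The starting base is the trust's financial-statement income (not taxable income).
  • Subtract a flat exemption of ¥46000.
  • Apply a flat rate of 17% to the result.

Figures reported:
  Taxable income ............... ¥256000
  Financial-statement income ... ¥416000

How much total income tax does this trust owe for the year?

¥62900

Ordinary income tax:
  ¥256000 × 12% = ¥30720

Parallel minimum levy:
  Base (financial-statement income): ¥416000
  Less exemption ¥46000 → base ¥370000
  ¥370000 × 17% = ¥62900

¥62900 > ¥30720, so the parallel minimum levy is the binding amount.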